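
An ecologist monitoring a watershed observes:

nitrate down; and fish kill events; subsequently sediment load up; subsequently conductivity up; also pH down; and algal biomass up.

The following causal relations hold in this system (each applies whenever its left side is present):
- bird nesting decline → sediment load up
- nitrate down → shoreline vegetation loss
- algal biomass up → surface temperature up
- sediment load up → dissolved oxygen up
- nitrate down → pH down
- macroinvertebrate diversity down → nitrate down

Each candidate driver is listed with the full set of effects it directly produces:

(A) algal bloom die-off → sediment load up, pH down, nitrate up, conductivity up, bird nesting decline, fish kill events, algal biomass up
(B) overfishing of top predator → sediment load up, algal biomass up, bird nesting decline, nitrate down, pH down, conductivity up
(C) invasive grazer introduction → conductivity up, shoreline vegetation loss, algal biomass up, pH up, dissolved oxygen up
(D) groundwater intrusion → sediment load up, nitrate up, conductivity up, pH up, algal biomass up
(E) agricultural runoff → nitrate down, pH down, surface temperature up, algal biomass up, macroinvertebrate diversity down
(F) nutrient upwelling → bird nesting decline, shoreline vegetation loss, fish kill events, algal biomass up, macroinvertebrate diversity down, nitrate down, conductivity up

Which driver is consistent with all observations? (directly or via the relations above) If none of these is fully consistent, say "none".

F

Testing each hypothesis:
(A) algal bloom die-off — nitrate down NO; fish kill events yes; sediment load up yes; conductivity up yes; pH down yes; algal biomass up yes
(B) overfishing of top predator — does not account for fish kill events
(C) invasive grazer introduction — nitrate down NO; fish kill events NO; sediment load up NO; conductivity up yes; pH down NO; algal biomass up yes
(D) groundwater intrusion — fails on nitrate down, fish kill events, pH down (predicts nitrate up, not nitrate down; predicts pH up, not pH down)
(E) agricultural runoff — nitrate down yes; fish kill events NO; sediment load up NO; conductivity up NO; pH down yes; algal biomass up yes
(F) nutrient upwelling — accounts for every observation (sediment load up through bird nesting decline → sediment load up)
Only (F) is consistent with every observation.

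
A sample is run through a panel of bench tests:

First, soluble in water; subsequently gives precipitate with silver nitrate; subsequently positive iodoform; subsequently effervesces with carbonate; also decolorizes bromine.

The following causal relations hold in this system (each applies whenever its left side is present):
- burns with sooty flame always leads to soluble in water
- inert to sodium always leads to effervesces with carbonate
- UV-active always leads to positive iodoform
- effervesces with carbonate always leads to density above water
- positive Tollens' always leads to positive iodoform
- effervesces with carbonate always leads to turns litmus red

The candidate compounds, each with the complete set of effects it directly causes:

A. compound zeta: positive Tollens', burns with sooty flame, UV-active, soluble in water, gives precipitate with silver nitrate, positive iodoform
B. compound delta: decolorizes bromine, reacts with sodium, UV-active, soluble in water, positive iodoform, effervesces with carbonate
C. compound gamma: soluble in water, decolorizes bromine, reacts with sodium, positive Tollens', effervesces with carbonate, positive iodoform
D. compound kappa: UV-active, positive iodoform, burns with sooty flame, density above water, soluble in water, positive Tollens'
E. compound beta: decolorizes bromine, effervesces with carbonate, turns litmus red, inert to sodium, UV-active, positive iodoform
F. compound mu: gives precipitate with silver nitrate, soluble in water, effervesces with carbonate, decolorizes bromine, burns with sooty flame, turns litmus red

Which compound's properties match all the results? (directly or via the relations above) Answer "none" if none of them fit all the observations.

none

Per-candidate check:
(A) compound zeta — soluble in water ✓; gives precipitate with silver nitrate ✓; positive iodoform ✓; effervesces with carbonate ✗; decolorizes bromine ✗
(B) compound delta — does not account for gives precipitate with silver nitrate
(C) compound gamma — soluble in water ✓; gives precipitate with silver nitrate ✗; positive iodoform ✓; effervesces with carbonate ✓; decolorizes bromine ✓
(D) compound kappa — soluble in water ✓; gives precipitate with silver nitrate ✗; positive iodoform ✓; effervesces with carbonate ✗; decolorizes bromine ✗
(E) compound beta — soluble in water ✗; gives precipitate with silver nitrate ✗; positive iodoform ✓; effervesces with carbonate ✓; decolorizes bromine ✓
(F) compound mu — soluble in water ✓; gives precipitate with silver nitrate ✓; positive iodoform ✗; effervesces with carbonate ✓; decolorizes bromine ✓
No candidate is consistent with all observations.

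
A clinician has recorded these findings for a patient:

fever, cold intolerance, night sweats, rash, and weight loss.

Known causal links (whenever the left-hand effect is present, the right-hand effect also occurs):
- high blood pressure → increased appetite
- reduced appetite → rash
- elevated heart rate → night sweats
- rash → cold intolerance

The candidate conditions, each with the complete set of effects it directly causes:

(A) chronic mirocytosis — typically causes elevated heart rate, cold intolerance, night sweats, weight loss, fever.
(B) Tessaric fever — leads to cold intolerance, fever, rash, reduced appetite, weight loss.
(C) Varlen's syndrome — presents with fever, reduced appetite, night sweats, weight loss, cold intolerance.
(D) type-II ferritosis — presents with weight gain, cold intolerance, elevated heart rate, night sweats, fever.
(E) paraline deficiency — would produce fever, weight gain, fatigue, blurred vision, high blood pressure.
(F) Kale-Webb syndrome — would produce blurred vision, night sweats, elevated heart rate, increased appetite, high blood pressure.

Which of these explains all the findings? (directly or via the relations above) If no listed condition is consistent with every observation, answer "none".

C

For each candidate, compare predicted effects to what was observed:
(A) chronic mirocytosis — fever +; cold intolerance +; night sweats +; rash -; weight loss +
(B) Tessaric fever — does not account for night sweats
(C) Varlen's syndrome — fever +; cold intolerance +; night sweats +; rash + (through reduced appetite → rash); weight loss +
(D) type-II ferritosis — fails on rash, weight loss (predicts weight gain, not weight loss)
(E) paraline deficiency — fails on cold intolerance, night sweats, rash, weight loss (predicts weight gain, not weight loss)
(F) Kale-Webb syndrome — fever -; cold intolerance -; night sweats +; rash -; weight loss -
(C) is the only candidate with no mismatches.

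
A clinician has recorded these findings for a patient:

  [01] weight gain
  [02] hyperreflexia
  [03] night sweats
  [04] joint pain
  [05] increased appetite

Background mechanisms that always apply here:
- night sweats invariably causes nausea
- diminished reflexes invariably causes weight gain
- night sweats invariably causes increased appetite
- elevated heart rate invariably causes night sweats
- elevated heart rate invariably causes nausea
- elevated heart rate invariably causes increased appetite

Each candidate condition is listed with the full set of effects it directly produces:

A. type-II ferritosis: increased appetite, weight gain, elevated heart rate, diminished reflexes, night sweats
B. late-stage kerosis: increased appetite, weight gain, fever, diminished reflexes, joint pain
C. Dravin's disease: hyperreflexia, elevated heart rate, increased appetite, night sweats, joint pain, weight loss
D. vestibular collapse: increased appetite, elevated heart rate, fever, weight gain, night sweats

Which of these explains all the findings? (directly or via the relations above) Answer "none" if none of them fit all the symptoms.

none

Testing each hypothesis:
(A) type-II ferritosis — weight gain match; hyperreflexia miss; night sweats match; joint pain miss; increased appetite match
(B) late-stage kerosis — weight gain match; hyperreflexia miss; night sweats miss; joint pain match; increased appetite match
(C) Dravin's disease — weight gain miss; hyperreflexia match; night sweats match; joint pain match; increased appetite match
(D) vestibular collapse — weight gain match; hyperreflexia miss; night sweats match; joint pain miss; increased appetite match
None of the listed candidates fits everything.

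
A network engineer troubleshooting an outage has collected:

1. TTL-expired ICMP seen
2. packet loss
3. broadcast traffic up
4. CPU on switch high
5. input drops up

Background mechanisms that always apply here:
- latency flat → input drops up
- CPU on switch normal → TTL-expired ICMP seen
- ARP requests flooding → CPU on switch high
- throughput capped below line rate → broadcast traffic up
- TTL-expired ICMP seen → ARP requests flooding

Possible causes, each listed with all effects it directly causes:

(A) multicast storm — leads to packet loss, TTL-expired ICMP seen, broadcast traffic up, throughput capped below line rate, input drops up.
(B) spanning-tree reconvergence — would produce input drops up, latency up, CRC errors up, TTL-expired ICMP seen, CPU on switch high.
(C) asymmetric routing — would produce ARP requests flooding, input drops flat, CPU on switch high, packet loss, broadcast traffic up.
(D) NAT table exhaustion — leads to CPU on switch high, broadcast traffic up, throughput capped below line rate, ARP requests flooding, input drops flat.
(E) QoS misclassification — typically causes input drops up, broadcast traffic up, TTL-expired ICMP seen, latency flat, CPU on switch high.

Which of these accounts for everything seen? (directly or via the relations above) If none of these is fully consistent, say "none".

A

Testing each hypothesis:
(A) multicast storm — TTL-expired ICMP seen yes; packet loss yes; broadcast traffic up yes; CPU on switch high yes (through TTL-expired ICMP seen → ARP requests flooding → CPU on switch high); input drops up yes
(B) spanning-tree reconvergence — TTL-expired ICMP seen yes; packet loss NO; broadcast traffic up NO; CPU on switch high yes; input drops up yes
(C) asymmetric routing — fails on TTL-expired ICMP seen, input drops up (predicts input drops flat, not input drops up)
(D) NAT table exhaustion — TTL-expired ICMP seen NO; packet loss NO; broadcast traffic up yes; CPU on switch high yes; input drops up NO
(E) QoS misclassification — does not account for packet loss
Only (A) is consistent with every observation.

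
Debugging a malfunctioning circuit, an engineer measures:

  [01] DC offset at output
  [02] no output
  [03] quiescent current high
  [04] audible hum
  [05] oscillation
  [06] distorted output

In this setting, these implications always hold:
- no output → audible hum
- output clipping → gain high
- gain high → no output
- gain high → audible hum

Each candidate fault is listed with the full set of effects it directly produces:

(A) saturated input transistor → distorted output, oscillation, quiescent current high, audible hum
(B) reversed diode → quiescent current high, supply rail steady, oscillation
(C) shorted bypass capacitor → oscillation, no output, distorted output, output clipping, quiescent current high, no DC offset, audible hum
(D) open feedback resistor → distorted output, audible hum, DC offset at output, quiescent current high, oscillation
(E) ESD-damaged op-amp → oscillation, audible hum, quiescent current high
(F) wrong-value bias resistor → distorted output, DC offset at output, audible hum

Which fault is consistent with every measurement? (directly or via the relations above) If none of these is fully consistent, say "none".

For each candidate, compare predicted effects to what was observed:
(A) saturated input transistor — DC offset at output NO; no output NO; quiescent current high yes; audible hum yes; oscillation yes; distorted output yes
(B) reversed diode — DC offset at output NO; no output NO; quiescent current high yes; audible hum NO; oscillation yes; distorted output NO
(C) shorted bypass capacitor — fails on DC offset at output (predicts no DC offset, not DC offset at output)
(D) open feedback resistor — DC offset at output yes; no output NO; quiescent current high yes; audible hum yes; oscillation yes; distorted output yes
(E) ESD-damaged op-amp — DC offset at output NO; no output NO; quiescent current high yes; audible hum yes; oscillation yes; distorted output NO
(F) wrong-value bias resistor — DC offset at output yes; no output NO; quiescent current high NO; audible hum yes; oscillation NO; distorted output yes
Every candidate fails on at least one observation.

none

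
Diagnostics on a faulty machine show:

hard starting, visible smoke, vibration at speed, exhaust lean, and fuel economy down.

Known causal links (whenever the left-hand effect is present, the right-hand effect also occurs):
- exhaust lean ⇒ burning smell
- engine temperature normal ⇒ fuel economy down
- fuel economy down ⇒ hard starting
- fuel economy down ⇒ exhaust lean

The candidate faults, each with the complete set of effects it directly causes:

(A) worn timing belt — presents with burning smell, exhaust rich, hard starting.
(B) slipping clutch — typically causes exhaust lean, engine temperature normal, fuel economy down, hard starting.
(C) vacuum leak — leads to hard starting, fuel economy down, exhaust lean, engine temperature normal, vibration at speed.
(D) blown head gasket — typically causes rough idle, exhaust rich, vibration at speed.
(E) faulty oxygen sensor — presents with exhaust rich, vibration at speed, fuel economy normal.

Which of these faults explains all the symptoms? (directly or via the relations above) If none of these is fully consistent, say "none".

none

Per-candidate check:
(A) worn timing belt — fails on visible smoke, vibration at speed, exhaust lean, fuel economy down (predicts exhaust rich, not exhaust lean)
(B) slipping clutch — hard starting ✓; visible smoke ✗; vibration at speed ✗; exhaust lean ✓; fuel economy down ✓
(C) vacuum leak — does not account for visible smoke
(D) blown head gasket — fails on hard starting, visible smoke, exhaust lean, fuel economy down (predicts exhaust rich, not exhaust lean)
(E) faulty oxygen sensor — hard starting ✗; visible smoke ✗; vibration at speed ✓; exhaust lean ✗; fuel economy down ✗
None of the listed candidates fits everything.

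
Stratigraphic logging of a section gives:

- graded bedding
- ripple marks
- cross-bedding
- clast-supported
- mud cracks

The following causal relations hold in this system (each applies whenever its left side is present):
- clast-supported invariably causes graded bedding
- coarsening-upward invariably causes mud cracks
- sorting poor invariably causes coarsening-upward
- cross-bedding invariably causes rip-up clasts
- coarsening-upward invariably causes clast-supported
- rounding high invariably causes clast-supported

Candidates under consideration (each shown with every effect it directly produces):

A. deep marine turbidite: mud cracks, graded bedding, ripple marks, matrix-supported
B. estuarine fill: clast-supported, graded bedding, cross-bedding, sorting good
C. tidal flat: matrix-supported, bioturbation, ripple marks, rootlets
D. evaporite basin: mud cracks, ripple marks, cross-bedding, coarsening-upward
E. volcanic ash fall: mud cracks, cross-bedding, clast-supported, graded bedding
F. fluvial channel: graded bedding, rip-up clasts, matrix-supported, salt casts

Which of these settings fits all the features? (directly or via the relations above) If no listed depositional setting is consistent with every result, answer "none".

D

Checking each candidate against the observations:
(A) deep marine turbidite — graded bedding +; ripple marks +; cross-bedding -; clast-supported -; mud cracks +
(B) estuarine fill — does not account for ripple marks, mud cracks
(C) tidal flat — fails on graded bedding, cross-bedding, clast-supported, mud cracks (predicts matrix-supported, not clast-supported)
(D) evaporite basin — accounts for every observation (graded bedding by coarsening-upward → clast-supported → graded bedding)
(E) volcanic ash fall — graded bedding +; ripple marks -; cross-bedding +; clast-supported +; mud cracks +
(F) fluvial channel — graded bedding +; ripple marks -; cross-bedding -; clast-supported -; mud cracks -
(D) is the only candidate with no mismatches.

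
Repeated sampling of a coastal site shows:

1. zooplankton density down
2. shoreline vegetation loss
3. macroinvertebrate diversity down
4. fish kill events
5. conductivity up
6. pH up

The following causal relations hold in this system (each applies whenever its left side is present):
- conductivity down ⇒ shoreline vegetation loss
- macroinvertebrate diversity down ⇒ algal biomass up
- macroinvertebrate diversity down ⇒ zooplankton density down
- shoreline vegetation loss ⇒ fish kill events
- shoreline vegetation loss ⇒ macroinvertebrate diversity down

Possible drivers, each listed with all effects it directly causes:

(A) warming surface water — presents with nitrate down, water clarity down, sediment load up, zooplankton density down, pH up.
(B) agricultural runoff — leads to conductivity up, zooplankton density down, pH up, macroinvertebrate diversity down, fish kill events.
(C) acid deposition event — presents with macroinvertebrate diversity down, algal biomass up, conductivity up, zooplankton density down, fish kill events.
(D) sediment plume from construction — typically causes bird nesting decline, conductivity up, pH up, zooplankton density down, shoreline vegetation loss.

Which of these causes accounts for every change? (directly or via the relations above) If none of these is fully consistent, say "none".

Checking each candidate against the observations:
(A) warming surface water — zooplankton density down yes; shoreline vegetation loss NO; macroinvertebrate diversity down NO; fish kill events NO; conductivity up NO; pH up yes
(B) agricultural runoff — zooplankton density down yes; shoreline vegetation loss NO; macroinvertebrate diversity down yes; fish kill events yes; conductivity up yes; pH up yes
(C) acid deposition event — does not account for shoreline vegetation loss, pH up
(D) sediment plume from construction — zooplankton density down yes; shoreline vegetation loss yes; macroinvertebrate diversity down yes (via shoreline vegetation loss → macroinvertebrate diversity down); fish kill events yes (via shoreline vegetation loss → fish kill events); conductivity up yes; pH up yes
(D) alone accounts for all the evidence.

D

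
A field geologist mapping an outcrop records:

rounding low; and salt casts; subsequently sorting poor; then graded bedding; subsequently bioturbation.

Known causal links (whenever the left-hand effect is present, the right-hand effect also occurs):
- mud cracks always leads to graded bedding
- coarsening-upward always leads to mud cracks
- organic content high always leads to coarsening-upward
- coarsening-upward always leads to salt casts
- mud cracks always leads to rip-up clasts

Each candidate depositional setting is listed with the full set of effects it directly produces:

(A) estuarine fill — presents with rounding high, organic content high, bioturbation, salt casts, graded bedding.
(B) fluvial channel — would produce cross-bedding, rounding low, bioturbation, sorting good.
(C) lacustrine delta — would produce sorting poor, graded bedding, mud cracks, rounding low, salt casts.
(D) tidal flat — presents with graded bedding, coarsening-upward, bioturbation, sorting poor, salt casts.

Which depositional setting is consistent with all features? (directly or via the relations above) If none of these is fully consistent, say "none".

none

For each candidate, compare predicted effects to what was observed:
(A) estuarine fill — rounding low -; salt casts +; sorting poor -; graded bedding +; bioturbation +
(B) fluvial channel — rounding low +; salt casts -; sorting poor -; graded bedding -; bioturbation +
(C) lacustrine delta — rounding low +; salt casts +; sorting poor +; graded bedding +; bioturbation -
(D) tidal flat — does not account for rounding low
Every candidate fails on at least one observation.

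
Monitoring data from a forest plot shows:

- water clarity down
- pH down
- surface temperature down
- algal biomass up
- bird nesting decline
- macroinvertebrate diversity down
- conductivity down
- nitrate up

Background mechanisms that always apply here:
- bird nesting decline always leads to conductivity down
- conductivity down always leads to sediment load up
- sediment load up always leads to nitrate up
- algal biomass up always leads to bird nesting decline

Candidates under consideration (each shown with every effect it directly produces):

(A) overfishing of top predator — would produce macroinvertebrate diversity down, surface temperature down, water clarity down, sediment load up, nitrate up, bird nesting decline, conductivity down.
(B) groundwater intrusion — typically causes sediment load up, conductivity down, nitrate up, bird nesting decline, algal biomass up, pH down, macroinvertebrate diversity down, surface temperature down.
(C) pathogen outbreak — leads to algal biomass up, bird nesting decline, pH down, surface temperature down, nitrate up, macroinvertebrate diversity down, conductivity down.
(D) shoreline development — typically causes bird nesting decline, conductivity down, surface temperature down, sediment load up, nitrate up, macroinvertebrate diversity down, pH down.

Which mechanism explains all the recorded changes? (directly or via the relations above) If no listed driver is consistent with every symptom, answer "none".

Testing each hypothesis:
(A) overfishing of top predator — does not account for pH down, algal biomass up
(B) groundwater intrusion — water clarity down ✗; pH down ✓; surface temperature down ✓; algal biomass up ✓; bird nesting decline ✓; macroinvertebrate diversity down ✓; conductivity down ✓; nitrate up ✓
(C) pathogen outbreak — water clarity down ✗; pH down ✓; surface temperature down ✓; algal biomass up ✓; bird nesting decline ✓; macroinvertebrate diversity down ✓; conductivity down ✓; nitrate up ✓
(D) shoreline development — water clarity down ✗; pH down ✓; surface temperature down ✓; algal biomass up ✗; bird nesting decline ✓; macroinvertebrate diversity down ✓; conductivity down ✓; nitrate up ✓
No candidate is consistent with all observations.

none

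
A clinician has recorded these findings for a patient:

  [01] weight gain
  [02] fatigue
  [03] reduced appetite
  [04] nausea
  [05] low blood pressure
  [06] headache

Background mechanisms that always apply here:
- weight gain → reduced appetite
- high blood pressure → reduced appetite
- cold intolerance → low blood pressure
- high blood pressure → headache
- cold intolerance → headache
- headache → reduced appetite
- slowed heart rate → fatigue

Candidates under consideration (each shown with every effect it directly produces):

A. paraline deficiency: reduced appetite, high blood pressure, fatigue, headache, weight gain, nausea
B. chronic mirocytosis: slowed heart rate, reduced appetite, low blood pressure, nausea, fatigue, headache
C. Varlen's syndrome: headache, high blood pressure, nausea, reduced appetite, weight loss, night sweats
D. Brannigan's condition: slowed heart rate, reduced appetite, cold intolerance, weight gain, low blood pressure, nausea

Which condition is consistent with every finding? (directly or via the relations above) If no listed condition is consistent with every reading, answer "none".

D

For each candidate, compare predicted effects to what was observed:
(A) paraline deficiency — fails on low blood pressure (predicts high blood pressure, not low blood pressure)
(B) chronic mirocytosis — weight gain NO; fatigue yes; reduced appetite yes; nausea yes; low blood pressure yes; headache yes
(C) Varlen's syndrome — weight gain NO; fatigue NO; reduced appetite yes; nausea yes; low blood pressure NO; headache yes
(D) Brannigan's condition — weight gain yes; fatigue yes (via slowed heart rate → fatigue); reduced appetite yes; nausea yes; low blood pressure yes; headache yes (via cold intolerance → headache)
Only (D) is consistent with every observation.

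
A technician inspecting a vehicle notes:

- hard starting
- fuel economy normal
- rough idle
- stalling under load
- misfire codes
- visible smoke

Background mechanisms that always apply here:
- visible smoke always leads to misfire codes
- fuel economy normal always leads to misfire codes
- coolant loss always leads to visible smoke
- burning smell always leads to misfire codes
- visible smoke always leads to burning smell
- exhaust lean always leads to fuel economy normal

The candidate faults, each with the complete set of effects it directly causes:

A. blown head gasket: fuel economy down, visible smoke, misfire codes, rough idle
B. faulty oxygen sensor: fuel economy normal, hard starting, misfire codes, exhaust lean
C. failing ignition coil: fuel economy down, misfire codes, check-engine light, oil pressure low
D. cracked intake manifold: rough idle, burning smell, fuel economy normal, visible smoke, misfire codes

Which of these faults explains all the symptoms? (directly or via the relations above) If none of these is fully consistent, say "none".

For each candidate, compare predicted effects to what was observed:
(A) blown head gasket — fails on hard starting, fuel economy normal, stalling under load (predicts fuel economy down, not fuel economy normal)
(B) faulty oxygen sensor — hard starting ✓; fuel economy normal ✓; rough idle ✗; stalling under load ✗; misfire codes ✓; visible smoke ✗
(C) failing ignition coil — hard starting ✗; fuel economy normal ✗; rough idle ✗; stalling under load ✗; misfire codes ✓; visible smoke ✗
(D) cracked intake manifold — does not account for hard starting, stalling under load
None of the listed candidates fits everything.

none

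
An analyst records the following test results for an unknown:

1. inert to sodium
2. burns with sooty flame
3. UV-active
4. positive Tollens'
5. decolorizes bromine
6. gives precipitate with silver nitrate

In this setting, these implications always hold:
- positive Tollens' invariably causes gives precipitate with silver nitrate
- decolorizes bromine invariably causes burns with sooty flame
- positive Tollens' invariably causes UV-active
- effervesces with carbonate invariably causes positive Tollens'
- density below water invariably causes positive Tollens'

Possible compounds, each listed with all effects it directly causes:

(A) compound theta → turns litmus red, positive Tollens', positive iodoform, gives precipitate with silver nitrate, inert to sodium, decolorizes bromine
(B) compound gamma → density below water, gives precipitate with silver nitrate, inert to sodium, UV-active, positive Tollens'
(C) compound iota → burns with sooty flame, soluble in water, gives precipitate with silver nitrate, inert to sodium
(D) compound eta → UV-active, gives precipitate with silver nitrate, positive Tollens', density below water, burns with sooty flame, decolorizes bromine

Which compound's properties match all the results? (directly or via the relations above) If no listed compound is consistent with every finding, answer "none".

A

Testing each hypothesis:
(A) compound theta — accounts for every observation (burns with sooty flame by decolorizes bromine → burns with sooty flame)
(B) compound gamma — does not account for burns with sooty flame, decolorizes bromine
(C) compound iota — does not account for UV-active, positive Tollens', decolorizes bromine
(D) compound eta — inert to sodium miss; burns with sooty flame match; UV-active match; positive Tollens' match; decolorizes bromine match; gives precipitate with silver nitrate match
Only (A) is consistent with every observation.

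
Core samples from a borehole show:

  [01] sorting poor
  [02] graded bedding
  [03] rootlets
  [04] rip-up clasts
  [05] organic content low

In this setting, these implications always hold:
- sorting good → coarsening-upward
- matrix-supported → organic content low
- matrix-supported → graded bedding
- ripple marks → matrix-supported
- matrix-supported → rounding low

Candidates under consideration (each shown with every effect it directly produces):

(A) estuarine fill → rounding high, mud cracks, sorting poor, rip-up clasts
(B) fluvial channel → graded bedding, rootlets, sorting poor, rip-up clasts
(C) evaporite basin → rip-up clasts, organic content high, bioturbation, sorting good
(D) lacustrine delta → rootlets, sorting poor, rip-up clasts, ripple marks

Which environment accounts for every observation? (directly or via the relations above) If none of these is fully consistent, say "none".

D

Testing each hypothesis:
(A) estuarine fill — sorting poor ✓; graded bedding ✗; rootlets ✗; rip-up clasts ✓; organic content low ✗
(B) fluvial channel — sorting poor ✓; graded bedding ✓; rootlets ✓; rip-up clasts ✓; organic content low ✗
(C) evaporite basin — sorting poor ✗; graded bedding ✗; rootlets ✗; rip-up clasts ✓; organic content low ✗
(D) lacustrine delta — accounts for every observation (graded bedding via ripple marks → matrix-supported → graded bedding)
(D) alone accounts for all the evidence.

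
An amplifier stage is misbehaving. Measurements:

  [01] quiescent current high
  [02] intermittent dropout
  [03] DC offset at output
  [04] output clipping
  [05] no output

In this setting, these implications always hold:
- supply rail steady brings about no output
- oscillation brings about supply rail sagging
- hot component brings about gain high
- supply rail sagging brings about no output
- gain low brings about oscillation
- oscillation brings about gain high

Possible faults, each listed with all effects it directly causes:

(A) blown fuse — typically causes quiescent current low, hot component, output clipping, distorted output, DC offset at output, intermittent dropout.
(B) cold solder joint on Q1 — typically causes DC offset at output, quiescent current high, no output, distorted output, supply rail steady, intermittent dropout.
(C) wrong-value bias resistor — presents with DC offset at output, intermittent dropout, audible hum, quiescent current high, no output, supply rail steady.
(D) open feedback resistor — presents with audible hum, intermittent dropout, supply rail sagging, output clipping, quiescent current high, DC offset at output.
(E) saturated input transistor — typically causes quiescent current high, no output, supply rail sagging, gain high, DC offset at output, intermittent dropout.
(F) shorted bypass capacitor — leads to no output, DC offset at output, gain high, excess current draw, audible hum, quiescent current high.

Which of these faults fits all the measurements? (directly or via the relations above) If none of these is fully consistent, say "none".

D

Checking each candidate against the observations:
(A) blown fuse — quiescent current high miss; intermittent dropout match; DC offset at output match; output clipping match; no output miss
(B) cold solder joint on Q1 — quiescent current high match; intermittent dropout match; DC offset at output match; output clipping miss; no output match
(C) wrong-value bias resistor — does not account for output clipping
(D) open feedback resistor — quiescent current high match; intermittent dropout match; DC offset at output match; output clipping match; no output match (through supply rail sagging → no output)
(E) saturated input transistor — does not account for output clipping
(F) shorted bypass capacitor — does not account for intermittent dropout, output clipping
(D) alone accounts for all the evidence.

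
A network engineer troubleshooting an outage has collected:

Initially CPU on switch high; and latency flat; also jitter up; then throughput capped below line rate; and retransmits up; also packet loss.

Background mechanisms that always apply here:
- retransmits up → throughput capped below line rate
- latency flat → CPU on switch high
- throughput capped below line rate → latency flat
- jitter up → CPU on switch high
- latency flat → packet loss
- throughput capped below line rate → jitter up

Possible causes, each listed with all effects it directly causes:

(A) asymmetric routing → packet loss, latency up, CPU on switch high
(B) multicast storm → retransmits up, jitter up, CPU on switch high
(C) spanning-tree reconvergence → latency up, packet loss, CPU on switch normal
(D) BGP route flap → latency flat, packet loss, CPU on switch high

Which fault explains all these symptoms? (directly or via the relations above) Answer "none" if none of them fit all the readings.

Testing each hypothesis:
(A) asymmetric routing — fails on latency flat, jitter up, throughput capped below line rate, retransmits up (predicts latency up, not latency flat)
(B) multicast storm — accounts for every observation (latency flat through retransmits up → throughput capped below line rate → latency flat)
(C) spanning-tree reconvergence — fails on CPU on switch high, latency flat, jitter up, throughput capped below line rate, retransmits up (predicts CPU on switch normal, not CPU on switch high; predicts latency up, not latency flat)
(D) BGP route flap — does not account for jitter up, throughput capped below line rate, retransmits up
(B) is the only candidate with no mismatches.

B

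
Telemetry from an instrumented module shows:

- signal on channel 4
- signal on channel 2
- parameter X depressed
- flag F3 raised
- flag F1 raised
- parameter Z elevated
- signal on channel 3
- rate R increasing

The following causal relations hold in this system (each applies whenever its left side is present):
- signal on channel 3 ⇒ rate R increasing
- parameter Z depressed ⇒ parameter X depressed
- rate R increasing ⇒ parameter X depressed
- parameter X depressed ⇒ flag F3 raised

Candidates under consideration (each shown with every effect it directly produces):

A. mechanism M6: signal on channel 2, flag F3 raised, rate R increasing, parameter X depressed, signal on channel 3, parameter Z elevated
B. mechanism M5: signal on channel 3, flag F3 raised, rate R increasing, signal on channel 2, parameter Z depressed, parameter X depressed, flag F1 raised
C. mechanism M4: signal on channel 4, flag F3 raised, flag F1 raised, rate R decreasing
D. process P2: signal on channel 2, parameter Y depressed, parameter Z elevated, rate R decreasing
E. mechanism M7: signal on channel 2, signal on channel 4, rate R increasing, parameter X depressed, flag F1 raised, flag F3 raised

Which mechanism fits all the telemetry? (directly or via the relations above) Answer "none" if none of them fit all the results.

none

For each candidate, compare predicted effects to what was observed:
(A) mechanism M6 — does not account for signal on channel 4, flag F1 raised
(B) mechanism M5 — signal on channel 4 NO; signal on channel 2 yes; parameter X depressed yes; flag F3 raised yes; flag F1 raised yes; parameter Z elevated NO; signal on channel 3 yes; rate R increasing yes
(C) mechanism M4 — fails on signal on channel 2, parameter X depressed, parameter Z elevated, signal on channel 3, rate R increasing (predicts rate R decreasing, not rate R increasing)
(D) process P2 — fails on signal on channel 4, parameter X depressed, flag F3 raised, flag F1 raised, signal on channel 3, rate R increasing (predicts rate R decreasing, not rate R increasing)
(E) mechanism M7 — signal on channel 4 yes; signal on channel 2 yes; parameter X depressed yes; flag F3 raised yes; flag F1 raised yes; parameter Z elevated NO; signal on channel 3 NO; rate R increasing yes
No candidate is consistent with all observations.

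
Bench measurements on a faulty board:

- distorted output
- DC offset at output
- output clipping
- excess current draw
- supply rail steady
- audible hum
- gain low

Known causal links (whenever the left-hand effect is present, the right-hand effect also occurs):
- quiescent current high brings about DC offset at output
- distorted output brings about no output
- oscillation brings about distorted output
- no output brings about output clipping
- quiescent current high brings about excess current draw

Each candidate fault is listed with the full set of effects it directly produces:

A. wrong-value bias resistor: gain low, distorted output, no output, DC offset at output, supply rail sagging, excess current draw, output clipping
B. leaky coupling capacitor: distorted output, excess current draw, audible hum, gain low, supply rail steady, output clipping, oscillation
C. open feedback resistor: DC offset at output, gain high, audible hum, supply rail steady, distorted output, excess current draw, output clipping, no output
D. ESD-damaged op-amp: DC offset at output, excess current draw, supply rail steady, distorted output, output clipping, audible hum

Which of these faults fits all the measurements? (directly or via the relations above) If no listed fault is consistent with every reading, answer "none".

Checking each candidate against the observations:
(A) wrong-value bias resistor — distorted output ✓; DC offset at output ✓; output clipping ✓; excess current draw ✓; supply rail steady ✗; audible hum ✗; gain low ✓
(B) leaky coupling capacitor — does not account for DC offset at output
(C) open feedback resistor — fails on gain low (predicts gain high, not gain low)
(D) ESD-damaged op-amp — does not account for gain low
No candidate is consistent with all observations.

none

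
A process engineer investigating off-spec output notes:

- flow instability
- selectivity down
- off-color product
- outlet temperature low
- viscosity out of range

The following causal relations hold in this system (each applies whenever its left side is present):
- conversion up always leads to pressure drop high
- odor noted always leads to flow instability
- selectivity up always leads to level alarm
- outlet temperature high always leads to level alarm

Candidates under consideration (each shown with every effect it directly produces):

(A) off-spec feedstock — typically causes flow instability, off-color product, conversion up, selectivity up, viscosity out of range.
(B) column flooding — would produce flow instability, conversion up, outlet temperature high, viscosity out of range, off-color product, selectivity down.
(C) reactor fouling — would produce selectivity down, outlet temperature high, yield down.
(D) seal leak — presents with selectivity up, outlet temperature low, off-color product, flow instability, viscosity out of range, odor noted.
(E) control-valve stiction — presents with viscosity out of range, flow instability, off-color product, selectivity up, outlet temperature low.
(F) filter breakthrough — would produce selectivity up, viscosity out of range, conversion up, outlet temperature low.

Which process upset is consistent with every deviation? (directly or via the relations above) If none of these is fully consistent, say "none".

none

For each candidate, compare predicted effects to what was observed:
(A) off-spec feedstock — flow instability ✓; selectivity down ✗; off-color product ✓; outlet temperature low ✗; viscosity out of range ✓
(B) column flooding — flow instability ✓; selectivity down ✓; off-color product ✓; outlet temperature low ✗; viscosity out of range ✓
(C) reactor fouling — flow instability ✗; selectivity down ✓; off-color product ✗; outlet temperature low ✗; viscosity out of range ✗
(D) seal leak — flow instability ✓; selectivity down ✗; off-color product ✓; outlet temperature low ✓; viscosity out of range ✓
(E) control-valve stiction — fails on selectivity down (predicts selectivity up, not selectivity down)
(F) filter breakthrough — flow instability ✗; selectivity down ✗; off-color product ✗; outlet temperature low ✓; viscosity out of range ✓
No candidate is consistent with all observations.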